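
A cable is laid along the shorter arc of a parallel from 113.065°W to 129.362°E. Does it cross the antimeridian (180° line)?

Yes

Naïve |129.362 − -113.065| = 242.427° > 180°, so the shorter arc goes the other way round — across 180°.
Signed shortest Δλ = ((129.362 − -113.065 + 180) mod 360) − 180 = -117.573°.
Going west by 117.573° from -113.065° passes through 180° before reaching +129.362°.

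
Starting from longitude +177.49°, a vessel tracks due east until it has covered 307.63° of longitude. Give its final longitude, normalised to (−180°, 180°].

+125.12°

Start at +177.49°; shift +307.63° → +485.12°.
+485.12° lies outside (−180°, 180°]; subtract 360° → +125.12°.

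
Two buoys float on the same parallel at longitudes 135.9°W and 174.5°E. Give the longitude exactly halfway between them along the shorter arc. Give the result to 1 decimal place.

160.7°W

Signed shortest Δλ from -135.9° to +174.5° is -49.6°.
Midpoint longitude = -135.9° + (-49.6°)/2 = -135.9° − 24.8° = -160.7°.
(The naïve average (-135.9 + +174.5)/2 = 19.3° is on the wrong side of the globe.)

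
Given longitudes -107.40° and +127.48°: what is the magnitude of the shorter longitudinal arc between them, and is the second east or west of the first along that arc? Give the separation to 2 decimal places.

125.12° west

Raw difference: 127.48 − -107.40 = 234.88°.
Normalise into (−180°, 180°]: 234.88° − 360° = -125.12°.
Negative ⇒ the second point lies to the west; separation 125.12°.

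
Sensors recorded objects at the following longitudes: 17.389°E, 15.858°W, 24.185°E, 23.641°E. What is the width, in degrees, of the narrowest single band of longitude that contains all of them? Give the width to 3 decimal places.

40.043°

Sort the longitudes: -15.858°, +17.389°, +23.641°, +24.185°.
Eastward gaps between consecutive values (wrapping around): 33.247°, 6.252°, 0.544°, 319.957°.
Largest gap = 319.957° ⇒ minimal covering band is its complement: 360° − 319.957° = 40.043°.
Band runs from -15.858° eastward to +24.185°.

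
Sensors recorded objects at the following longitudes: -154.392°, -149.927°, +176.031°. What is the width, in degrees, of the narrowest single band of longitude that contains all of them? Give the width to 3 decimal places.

Sort the longitudes: -154.392°, -149.927°, +176.031°.
Eastward gaps between consecutive values (wrapping around): 4.465°, 325.958°, 29.577°.
Largest gap = 325.958° ⇒ minimal covering band is its complement: 360° − 325.958° = 34.042°.
Band runs from +176.031° eastward to -149.927°, crossing the antimeridian.

34.042°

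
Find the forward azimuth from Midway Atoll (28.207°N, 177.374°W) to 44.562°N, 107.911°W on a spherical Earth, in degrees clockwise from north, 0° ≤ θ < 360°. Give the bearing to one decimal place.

53.1°

Δλ = -107.911 − -177.374 = 69.463°.
θ = atan2( sin Δλ · cos φ₂ , cos φ₁ · sin φ₂ − sin φ₁ · cos φ₂ · cos Δλ )
  = atan2(0.66721, 0.50021) = 53.141° → normalised to [0°, 360°): 53.141°.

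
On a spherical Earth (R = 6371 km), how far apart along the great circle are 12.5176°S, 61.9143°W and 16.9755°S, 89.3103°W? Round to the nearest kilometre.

Δλ = -89.3103 − -61.9143 = -27.3960°.
Δφ = -16.9755 − -12.5176 = -4.4579°.
a = sin²(Δφ/2) + cos φ₁ · cos φ₂ · sin²(Δλ/2) = 0.053871.
c = 2·atan2(√a, √(1−a)) = 0.46847 rad → d = 6371·c ≈ 2984.65 km.

2985 km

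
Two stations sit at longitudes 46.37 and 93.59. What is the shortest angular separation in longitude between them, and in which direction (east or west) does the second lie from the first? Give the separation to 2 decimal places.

47.22° east

Raw difference: 93.59 − 46.37 = 47.22°.
Normalise into (−180°, 180°]: 47.22° stays 47.22°.
Positive ⇒ the second point lies to the east; separation 47.22°.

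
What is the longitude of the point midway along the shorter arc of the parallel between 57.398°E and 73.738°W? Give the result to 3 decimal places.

8.170°W

Signed shortest Δλ from +57.398° to -73.738° is -131.136°.
Midpoint longitude = +57.398° + (-131.136°)/2 = +57.398° − 65.568° = -8.170°.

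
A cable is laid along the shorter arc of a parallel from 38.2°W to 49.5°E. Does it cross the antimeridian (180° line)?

Signed shortest Δλ = ((49.5 − -38.2 + 180) mod 360) − 180 = 87.7°.
Going east by 87.7° from -38.2° reaches +49.5° without touching 180°.

No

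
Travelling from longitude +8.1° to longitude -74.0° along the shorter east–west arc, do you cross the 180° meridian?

No

Signed shortest Δλ = ((-74.0 − 8.1 + 180) mod 360) − 180 = -82.1°.
Going west by 82.1° from +8.1° reaches -74.0° without touching 180°.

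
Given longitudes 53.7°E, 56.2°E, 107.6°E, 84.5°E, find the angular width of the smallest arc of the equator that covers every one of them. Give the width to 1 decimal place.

Sort the longitudes: +53.7°, +56.2°, +84.5°, +107.6°.
Eastward gaps between consecutive values (wrapping around): 2.5°, 28.3°, 23.1°, 306.1°.
Largest gap = 306.1° ⇒ minimal covering band is its complement: 360° − 306.1° = 53.9°.
Band runs from +53.7° eastward to +107.6°.

53.9°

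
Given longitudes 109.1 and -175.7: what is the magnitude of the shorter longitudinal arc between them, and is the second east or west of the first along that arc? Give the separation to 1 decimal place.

75.2° east

Raw difference: -175.7 − 109.1 = -284.8°.
Normalise into (−180°, 180°]: -284.8° + 360° = 75.2°.
Positive ⇒ the second point lies to the east; separation 75.2°.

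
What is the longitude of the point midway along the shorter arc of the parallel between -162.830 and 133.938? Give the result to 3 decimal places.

+165.554°

Signed shortest Δλ from -162.830° to +133.938° is -63.232°.
Midpoint longitude = -162.830° + (-63.232°)/2 = -162.830° − 31.616° = -194.446°.
Normalise into (−180°, 180°]: +165.554°.
(The naïve average (-162.830 + +133.938)/2 = -14.446° is on the wrong side of the globe.)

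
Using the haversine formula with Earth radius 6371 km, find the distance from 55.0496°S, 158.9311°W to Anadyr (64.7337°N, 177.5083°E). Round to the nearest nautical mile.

Δλ = 177.5083 − -158.9311 = 336.4394°; wrapped into (−180°, 180°]: -23.5606°.
Δφ = 64.7337 − -55.0496 = 119.7833°.
a = sin²(Δφ/2) + cos φ₁ · cos φ₂ · sin²(Δλ/2) = 0.758552.
c = 2·atan2(√a, √(1−a)) = 2.11426 rad → d = 6371·c ≈ 13469.95 km ≈ 7273.19 nmi.

7273 nmi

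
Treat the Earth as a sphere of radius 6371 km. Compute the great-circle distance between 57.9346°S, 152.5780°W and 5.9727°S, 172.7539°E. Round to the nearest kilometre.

Δλ = 172.7539 − -152.5780 = 325.3319°; wrapped into (−180°, 180°]: -34.6681°.
Δφ = -5.9727 − -57.9346 = 51.9619°.
a = sin²(Δφ/2) + cos φ₁ · cos φ₂ · sin²(Δλ/2) = 0.238778.
c = 2·atan2(√a, √(1−a)) = 1.02108 rad → d = 6371·c ≈ 6505.31 km.

6505 km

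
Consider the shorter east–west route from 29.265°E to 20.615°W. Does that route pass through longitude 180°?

No

Signed shortest Δλ = ((-20.615 − 29.265 + 180) mod 360) − 180 = -49.88°.
Going west by 49.88° from +29.265° reaches -20.615° without touching 180°.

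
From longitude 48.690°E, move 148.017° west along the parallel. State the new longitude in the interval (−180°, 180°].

Start at +48.690°; shift −148.017° → -99.327°.
-99.327° already lies in (−180°, 180°].

99.327°W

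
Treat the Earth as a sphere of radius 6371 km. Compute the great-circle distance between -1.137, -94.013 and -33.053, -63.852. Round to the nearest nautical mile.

Δλ = -63.852 − -94.013 = 30.161°.
Δφ = -33.053 − -1.137 = -31.916°.
a = sin²(Δφ/2) + cos φ₁ · cos φ₂ · sin²(Δλ/2) = 0.132314.
c = 2·atan2(√a, √(1−a)) = 0.74458 rad → d = 6371·c ≈ 4743.72 km ≈ 2561.40 nmi.

2561 nmi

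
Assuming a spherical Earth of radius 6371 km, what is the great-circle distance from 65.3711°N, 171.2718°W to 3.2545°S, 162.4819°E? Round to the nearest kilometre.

Δλ = 162.4819 − -171.2718 = 333.7537°; wrapped into (−180°, 180°]: -26.2463°.
Δφ = -3.2545 − 65.3711 = -68.6256°.
a = sin²(Δφ/2) + cos φ₁ · cos φ₂ · sin²(Δλ/2) = 0.339218.
c = 2·atan2(√a, √(1−a)) = 1.24341 rad → d = 6371·c ≈ 7921.80 km.

7922 km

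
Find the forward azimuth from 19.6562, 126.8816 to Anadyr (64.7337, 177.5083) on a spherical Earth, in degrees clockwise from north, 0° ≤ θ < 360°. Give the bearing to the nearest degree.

23°

Δλ = 177.5083 − 126.8816 = 50.6267°.
θ = atan2( sin Δλ · cos φ₂ , cos φ₁ · sin φ₂ − sin φ₁ · cos φ₂ · cos Δλ )
  = atan2(0.32995, 0.76056) = 23.452° → normalised to [0°, 360°): 23.452°.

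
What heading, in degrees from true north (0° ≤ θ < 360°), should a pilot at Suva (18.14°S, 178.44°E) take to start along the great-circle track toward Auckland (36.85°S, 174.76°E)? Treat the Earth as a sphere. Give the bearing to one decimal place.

189.1°

Δλ = 174.76 − 178.44 = -3.68°.
θ = atan2( sin Δλ · cos φ₂ , cos φ₁ · sin φ₂ − sin φ₁ · cos φ₂ · cos Δλ )
  = atan2(-0.05136, -0.32129) = -170.918° → normalised to [0°, 360°): 189.082°.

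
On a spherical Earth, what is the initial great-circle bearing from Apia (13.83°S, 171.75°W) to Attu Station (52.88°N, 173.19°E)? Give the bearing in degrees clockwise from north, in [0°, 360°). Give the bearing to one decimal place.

Δλ = 173.19 − -171.75 = 344.94°; wrapped into (−180°, 180°]: -15.06°.
θ = atan2( sin Δλ · cos φ₂ , cos φ₁ · sin φ₂ − sin φ₁ · cos φ₂ · cos Δλ )
  = atan2(-0.15680, 0.91356) = -9.739° → normalised to [0°, 360°): 350.261°.

350.3°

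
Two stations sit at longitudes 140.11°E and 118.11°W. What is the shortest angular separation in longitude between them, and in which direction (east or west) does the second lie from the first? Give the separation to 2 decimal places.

Raw difference: -118.11 − 140.11 = -258.22°.
Normalise into (−180°, 180°]: -258.22° + 360° = 101.78°.
Positive ⇒ the second point lies to the east; separation 101.78°.

101.78° east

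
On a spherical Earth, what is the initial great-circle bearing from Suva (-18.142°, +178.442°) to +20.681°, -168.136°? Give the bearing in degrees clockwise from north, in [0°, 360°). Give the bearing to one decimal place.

Δλ = -168.136 − 178.442 = -346.578°; wrapped into (−180°, 180°]: 13.422°.
θ = atan2( sin Δλ · cos φ₂ , cos φ₁ · sin φ₂ − sin φ₁ · cos φ₂ · cos Δλ )
  = atan2(0.21716, 0.61896) = 19.334° → normalised to [0°, 360°): 19.334°.

19.3°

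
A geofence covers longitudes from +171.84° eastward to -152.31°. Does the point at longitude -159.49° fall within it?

Band width going east from +171.84° to -152.31°: ((-152.31 − 171.84) mod 360) = 35.85°.
Offset of -159.49° east of the west edge: ((-159.49 − 171.84) mod 360) = 28.67°.
28.67° ≤ 35.85° ⇒ inside.

Yes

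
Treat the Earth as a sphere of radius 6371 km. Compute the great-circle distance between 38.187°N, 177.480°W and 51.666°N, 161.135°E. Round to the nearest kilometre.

2239 km

Δλ = 161.135 − -177.480 = 338.615°; wrapped into (−180°, 180°]: -21.385°.
Δφ = 51.666 − 38.187 = 13.479°.
a = sin²(Δφ/2) + cos φ₁ · cos φ₂ · sin²(Δλ/2) = 0.030555.
c = 2·atan2(√a, √(1−a)) = 0.35140 rad → d = 6371·c ≈ 2238.78 km.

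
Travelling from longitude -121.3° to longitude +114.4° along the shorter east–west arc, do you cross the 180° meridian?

Yes

Naïve |114.4 − -121.3| = 235.7° > 180°, so the shorter arc goes the other way round — across 180°.
Signed shortest Δλ = ((114.4 − -121.3 + 180) mod 360) − 180 = -124.3°.
Going west by 124.3° from -121.3° passes through 180° before reaching +114.4°.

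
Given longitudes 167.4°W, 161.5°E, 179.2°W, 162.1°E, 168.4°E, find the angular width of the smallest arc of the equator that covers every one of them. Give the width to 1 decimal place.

31.1°

Sort the longitudes: -179.2°, -167.4°, +161.5°, +162.1°, +168.4°.
Eastward gaps between consecutive values (wrapping around): 11.8°, 328.9°, 0.6°, 6.3°, 12.4°.
Largest gap = 328.9° ⇒ minimal covering band is its complement: 360° − 328.9° = 31.1°.
Band runs from +161.5° eastward to -167.4°, crossing the antimeridian.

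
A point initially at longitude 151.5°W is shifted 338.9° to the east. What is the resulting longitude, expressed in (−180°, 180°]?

Start at -151.5°; shift +338.9° → +187.4°.
+187.4° lies outside (−180°, 180°]; subtract 360° → -172.6°.

172.6°W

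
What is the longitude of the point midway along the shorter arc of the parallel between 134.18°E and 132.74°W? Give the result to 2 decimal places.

179.28°W

Signed shortest Δλ from +134.18° to -132.74° is +93.08°.
Midpoint longitude = +134.18° + (+93.08°)/2 = +134.18° + 46.54° = +180.72°.
Normalise into (−180°, 180°]: -179.28°.
(The naïve average (+134.18 + -132.74)/2 = 0.72° is on the wrong side of the globe.)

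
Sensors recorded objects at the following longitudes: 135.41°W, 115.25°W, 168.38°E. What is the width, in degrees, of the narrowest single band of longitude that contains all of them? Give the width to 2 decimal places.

76.37°

Sort the longitudes: -135.41°, -115.25°, +168.38°.
Eastward gaps between consecutive values (wrapping around): 20.16°, 283.63°, 56.21°.
Largest gap = 283.63° ⇒ minimal covering band is its complement: 360° − 283.63° = 76.37°.
Band runs from +168.38° eastward to -115.25°, crossing the antimeridian.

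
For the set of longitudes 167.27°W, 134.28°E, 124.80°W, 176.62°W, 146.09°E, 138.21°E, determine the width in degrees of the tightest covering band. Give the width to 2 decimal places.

100.92°

Sort the longitudes: -176.62°, -167.27°, -124.80°, +134.28°, +138.21°, +146.09°.
Eastward gaps between consecutive values (wrapping around): 9.35°, 42.47°, 259.08°, 3.93°, 7.88°, 37.29°.
Largest gap = 259.08° ⇒ minimal covering band is its complement: 360° − 259.08° = 100.92°.
Band runs from +134.28° eastward to -124.80°, crossing the antimeridian.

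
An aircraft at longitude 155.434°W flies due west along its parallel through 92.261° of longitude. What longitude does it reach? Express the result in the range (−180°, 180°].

Start at -155.434°; shift −92.261° → -247.695°.
-247.695° lies outside (−180°, 180°]; add 360° → +112.305°.

112.305°E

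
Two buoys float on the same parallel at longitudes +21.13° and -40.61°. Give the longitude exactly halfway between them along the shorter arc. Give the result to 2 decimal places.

Signed shortest Δλ from +21.13° to -40.61° is -61.74°.
Midpoint longitude = +21.13° + (-61.74°)/2 = +21.13° − 30.87° = -9.74°.

-9.74°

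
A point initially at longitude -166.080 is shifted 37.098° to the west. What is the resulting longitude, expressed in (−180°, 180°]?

Start at -166.080°; shift −37.098° → -203.178°.
-203.178° lies outside (−180°, 180°]; add 360° → +156.822°.

+156.822°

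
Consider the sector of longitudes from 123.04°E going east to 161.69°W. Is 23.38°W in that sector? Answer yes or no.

Band width going east from +123.04° to -161.69°: ((-161.69 − 123.04) mod 360) = 75.27°.
Offset of -23.38° east of the west edge: ((-23.38 − 123.04) mod 360) = 213.58°.
213.58° > 75.27° ⇒ outside.

No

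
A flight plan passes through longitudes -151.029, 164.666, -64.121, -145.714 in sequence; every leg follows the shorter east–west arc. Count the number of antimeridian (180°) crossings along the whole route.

Leg 1: -151.029° → +164.666°, shortest Δλ = -44.305° (west) — crosses 180°.
Leg 2: +164.666° → -64.121°, shortest Δλ = 131.213° (east) — crosses 180°.
Leg 3: -64.121° → -145.714°, shortest Δλ = -81.593° (west) — does not cross 180°.
Total crossings: 2.

2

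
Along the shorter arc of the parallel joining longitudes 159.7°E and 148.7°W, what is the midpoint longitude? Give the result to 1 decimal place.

Signed shortest Δλ from +159.7° to -148.7° is +51.6°.
Midpoint longitude = +159.7° + (+51.6°)/2 = +159.7° + 25.8° = +185.5°.
Normalise into (−180°, 180°]: -174.5°.
(The naïve average (+159.7 + -148.7)/2 = 5.5° is on the wrong side of the globe.)

174.5°W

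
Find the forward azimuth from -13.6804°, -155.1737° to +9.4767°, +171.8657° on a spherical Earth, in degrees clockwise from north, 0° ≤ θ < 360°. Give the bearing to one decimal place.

303.5°

Δλ = 171.8657 − -155.1737 = 327.0394°; wrapped into (−180°, 180°]: -32.9606°.
θ = atan2( sin Δλ · cos φ₂ , cos φ₁ · sin φ₂ − sin φ₁ · cos φ₂ · cos Δλ )
  = atan2(-0.53664, 0.35571) = -56.462° → normalised to [0°, 360°): 303.538°.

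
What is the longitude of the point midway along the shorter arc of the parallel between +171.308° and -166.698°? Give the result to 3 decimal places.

-177.695°

Signed shortest Δλ from +171.308° to -166.698° is +21.994°.
Midpoint longitude = +171.308° + (+21.994°)/2 = +171.308° + 10.997° = +182.305°.
Normalise into (−180°, 180°]: -177.695°.
(The naïve average (+171.308 + -166.698)/2 = 2.305° is on the wrong side of the globe.)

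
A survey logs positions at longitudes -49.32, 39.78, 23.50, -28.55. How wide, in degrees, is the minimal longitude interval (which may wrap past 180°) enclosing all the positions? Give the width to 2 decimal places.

Sort the longitudes: -49.32°, -28.55°, +23.50°, +39.78°.
Eastward gaps between consecutive values (wrapping around): 20.77°, 52.05°, 16.28°, 270.90°.
Largest gap = 270.90° ⇒ minimal covering band is its complement: 360° − 270.90° = 89.10°.
Band runs from -49.32° eastward to +39.78°.

89.10°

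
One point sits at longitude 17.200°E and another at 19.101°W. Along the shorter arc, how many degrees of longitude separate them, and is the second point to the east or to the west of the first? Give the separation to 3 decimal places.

36.301° west

Raw difference: -19.101 − 17.200 = -36.301°.
Normalise into (−180°, 180°]: -36.301° stays -36.301°.
Negative ⇒ the second point lies to the west; separation 36.301°.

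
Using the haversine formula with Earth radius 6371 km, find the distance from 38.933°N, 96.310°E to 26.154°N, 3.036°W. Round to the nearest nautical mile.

Δλ = -3.036 − 96.310 = -99.346°.
Δφ = 26.154 − 38.933 = -12.779°.
a = sin²(Δφ/2) + cos φ₁ · cos φ₂ · sin²(Δλ/2) = 0.418198.
c = 2·atan2(√a, √(1−a)) = 1.40645 rad → d = 6371·c ≈ 8960.52 km ≈ 4838.29 nmi.

4838 nmi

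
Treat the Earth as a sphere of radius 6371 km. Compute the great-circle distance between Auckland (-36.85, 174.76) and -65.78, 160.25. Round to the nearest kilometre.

Δλ = 160.25 − 174.76 = -14.51°.
Δφ = -65.78 − -36.85 = -28.93°.
a = sin²(Δφ/2) + cos φ₁ · cos φ₂ · sin²(Δλ/2) = 0.067630.
c = 2·atan2(√a, √(1−a)) = 0.52616 rad → d = 6371·c ≈ 3352.18 km.

3352 km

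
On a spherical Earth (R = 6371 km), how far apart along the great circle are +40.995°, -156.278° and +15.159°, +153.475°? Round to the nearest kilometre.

5604 km

Δλ = 153.475 − -156.278 = 309.753°; wrapped into (−180°, 180°]: -50.247°.
Δφ = 15.159 − 40.995 = -25.836°.
a = sin²(Δφ/2) + cos φ₁ · cos φ₂ · sin²(Δλ/2) = 0.181298.
c = 2·atan2(√a, √(1−a)) = 0.87967 rad → d = 6371·c ≈ 5604.39 km.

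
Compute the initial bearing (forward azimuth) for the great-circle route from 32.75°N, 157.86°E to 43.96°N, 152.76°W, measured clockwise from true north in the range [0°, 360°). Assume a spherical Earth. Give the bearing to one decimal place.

58.8°

Δλ = -152.76 − 157.86 = -310.62°; wrapped into (−180°, 180°]: 49.38°.
θ = atan2( sin Δλ · cos φ₂ , cos φ₁ · sin φ₂ − sin φ₁ · cos φ₂ · cos Δλ )
  = atan2(0.54638, 0.33029) = 58.846° → normalised to [0°, 360°): 58.846°.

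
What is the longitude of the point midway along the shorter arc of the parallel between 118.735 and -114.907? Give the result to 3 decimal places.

Signed shortest Δλ from +118.735° to -114.907° is +126.358°.
Midpoint longitude = +118.735° + (+126.358°)/2 = +118.735° + 63.179° = +181.914°.
Normalise into (−180°, 180°]: -178.086°.
(The naïve average (+118.735 + -114.907)/2 = 1.914° is on the wrong side of the globe.)

-178.086°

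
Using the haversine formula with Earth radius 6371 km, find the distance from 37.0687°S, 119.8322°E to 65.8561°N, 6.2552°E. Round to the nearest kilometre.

Δλ = 6.2552 − 119.8322 = -113.5770°.
Δφ = 65.8561 − -37.0687 = 102.9248°.
a = sin²(Δφ/2) + cos φ₁ · cos φ₂ · sin²(Δλ/2) = 0.840292.
c = 2·atan2(√a, √(1−a)) = 2.31936 rad → d = 6371·c ≈ 14776.62 km.

14777 km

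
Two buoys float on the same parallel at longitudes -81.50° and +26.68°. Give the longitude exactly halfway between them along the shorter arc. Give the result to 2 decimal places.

Signed shortest Δλ from -81.50° to +26.68° is +108.18°.
Midpoint longitude = -81.50° + (+108.18°)/2 = -81.50° + 54.09° = -27.41°.

-27.41°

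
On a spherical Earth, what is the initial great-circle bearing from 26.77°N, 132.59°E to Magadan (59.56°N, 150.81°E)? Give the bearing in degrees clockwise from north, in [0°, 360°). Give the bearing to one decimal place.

16.0°

Δλ = 150.81 − 132.59 = 18.22°.
θ = atan2( sin Δλ · cos φ₂ , cos φ₁ · sin φ₂ − sin φ₁ · cos φ₂ · cos Δλ )
  = atan2(0.15841, 0.55300) = 15.984° → normalised to [0°, 360°): 15.984°.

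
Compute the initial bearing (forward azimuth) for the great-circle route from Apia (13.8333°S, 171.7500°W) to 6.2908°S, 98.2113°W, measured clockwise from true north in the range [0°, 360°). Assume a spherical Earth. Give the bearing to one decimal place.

Δλ = -98.2113 − -171.7500 = 73.5387°.
θ = atan2( sin Δλ · cos φ₂ , cos φ₁ · sin φ₂ − sin φ₁ · cos φ₂ · cos Δλ )
  = atan2(0.95324, -0.03905) = 92.346° → normalised to [0°, 360°): 92.346°.

92.3°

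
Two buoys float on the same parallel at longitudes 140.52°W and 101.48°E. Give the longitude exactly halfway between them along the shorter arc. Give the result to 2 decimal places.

Signed shortest Δλ from -140.52° to +101.48° is -118.00°.
Midpoint longitude = -140.52° + (-118.00°)/2 = -140.52° − 59.00° = -199.52°.
Normalise into (−180°, 180°]: +160.48°.
(The naïve average (-140.52 + +101.48)/2 = -19.52° is on the wrong side of the globe.)

160.48°E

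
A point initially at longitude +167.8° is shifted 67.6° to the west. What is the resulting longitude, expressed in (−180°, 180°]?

Start at +167.8°; shift −67.6° → +100.2°.
+100.2° already lies in (−180°, 180°].

+100.2°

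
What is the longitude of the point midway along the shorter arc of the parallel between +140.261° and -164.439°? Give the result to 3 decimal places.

+167.911°

Signed shortest Δλ from +140.261° to -164.439° is +55.300°.
Midpoint longitude = +140.261° + (+55.300°)/2 = +140.261° + 27.650° = +167.911°.
(The naïve average (+140.261 + -164.439)/2 = -12.089° is on the wrong side of the globe.)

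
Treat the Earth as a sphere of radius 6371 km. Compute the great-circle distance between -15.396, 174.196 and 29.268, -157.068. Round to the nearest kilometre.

Δλ = -157.068 − 174.196 = -331.264°; wrapped into (−180°, 180°]: 28.736°.
Δφ = 29.268 − -15.396 = 44.664°.
a = sin²(Δφ/2) + cos φ₁ · cos φ₂ · sin²(Δλ/2) = 0.196169.
c = 2·atan2(√a, √(1−a)) = 0.91768 rad → d = 6371·c ≈ 5846.55 km.

5847 km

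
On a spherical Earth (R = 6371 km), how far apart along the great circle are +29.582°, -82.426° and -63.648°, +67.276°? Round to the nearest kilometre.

15664 km

Δλ = 67.276 − -82.426 = 149.702°.
Δφ = -63.648 − 29.582 = -93.230°.
a = sin²(Δφ/2) + cos φ₁ · cos φ₂ · sin²(Δλ/2) = 0.887834.
c = 2·atan2(√a, √(1−a)) = 2.45857 rad → d = 6371·c ≈ 15663.53 km.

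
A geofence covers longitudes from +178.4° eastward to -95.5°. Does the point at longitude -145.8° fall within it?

Yes

Band width going east from +178.4° to -95.5°: ((-95.5 − 178.4) mod 360) = 86.1°.
Offset of -145.8° east of the west edge: ((-145.8 − 178.4) mod 360) = 35.8°.
35.8° ≤ 86.1° ⇒ inside.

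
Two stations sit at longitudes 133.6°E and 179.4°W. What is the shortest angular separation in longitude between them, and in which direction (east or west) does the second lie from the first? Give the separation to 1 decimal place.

Raw difference: -179.4 − 133.6 = -313.0°.
Normalise into (−180°, 180°]: -313.0° + 360° = 47.0°.
Positive ⇒ the second point lies to the east; separation 47.0°.

47.0° east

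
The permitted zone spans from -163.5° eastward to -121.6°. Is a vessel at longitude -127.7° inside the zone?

Band width going east from -163.5° to -121.6°: ((-121.6 − -163.5) mod 360) = 41.9°.
Offset of -127.7° east of the west edge: ((-127.7 − -163.5) mod 360) = 35.8°.
35.8° ≤ 41.9° ⇒ inside.

Yes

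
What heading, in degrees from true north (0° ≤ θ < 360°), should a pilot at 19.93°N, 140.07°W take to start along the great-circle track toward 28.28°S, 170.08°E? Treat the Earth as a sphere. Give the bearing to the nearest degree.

Δλ = 170.08 − -140.07 = 310.15°; wrapped into (−180°, 180°]: -49.85°.
θ = atan2( sin Δλ · cos φ₂ , cos φ₁ · sin φ₂ − sin φ₁ · cos φ₂ · cos Δλ )
  = atan2(-0.67313, -0.63896) = -133.508° → normalised to [0°, 360°): 226.492°.

226°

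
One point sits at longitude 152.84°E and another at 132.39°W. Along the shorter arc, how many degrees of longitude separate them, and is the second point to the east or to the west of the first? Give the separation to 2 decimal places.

74.77° east

Raw difference: -132.39 − 152.84 = -285.23°.
Normalise into (−180°, 180°]: -285.23° + 360° = 74.77°.
Positive ⇒ the second point lies to the east; separation 74.77°.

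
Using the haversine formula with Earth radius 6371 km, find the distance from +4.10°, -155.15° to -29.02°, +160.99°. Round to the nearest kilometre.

Δλ = 160.99 − -155.15 = 316.14°; wrapped into (−180°, 180°]: -43.86°.
Δφ = -29.02 − 4.10 = -33.12°.
a = sin²(Δφ/2) + cos φ₁ · cos φ₂ · sin²(Δλ/2) = 0.202894.
c = 2·atan2(√a, √(1−a)) = 0.93451 rad → d = 6371·c ≈ 5953.77 km.

5954 km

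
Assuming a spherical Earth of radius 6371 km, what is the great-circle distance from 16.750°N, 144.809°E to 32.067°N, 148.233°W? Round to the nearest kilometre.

6886 km

Δλ = -148.233 − 144.809 = -293.042°; wrapped into (−180°, 180°]: 66.958°.
Δφ = 32.067 − 16.750 = 15.317°.
a = sin²(Δφ/2) + cos φ₁ · cos φ₂ · sin²(Δλ/2) = 0.264689.
c = 2·atan2(√a, √(1−a)) = 1.08080 rad → d = 6371·c ≈ 6885.78 km.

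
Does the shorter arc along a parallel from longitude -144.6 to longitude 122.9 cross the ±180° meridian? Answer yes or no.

Yes

Naïve |122.9 − -144.6| = 267.5° > 180°, so the shorter arc goes the other way round — across 180°.
Signed shortest Δλ = ((122.9 − -144.6 + 180) mod 360) − 180 = -92.5°.
Going west by 92.5° from -144.6° passes through 180° before reaching +122.9°.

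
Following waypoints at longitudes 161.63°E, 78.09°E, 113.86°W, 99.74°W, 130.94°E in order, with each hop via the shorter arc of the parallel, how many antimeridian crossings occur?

2

Leg 1: +161.63° → +78.09°, shortest Δλ = -83.54° (west) — does not cross 180°.
Leg 2: +78.09° → -113.86°, shortest Δλ = 168.05° (east) — crosses 180°.
Leg 3: -113.86° → -99.74°, shortest Δλ = 14.12° (east) — does not cross 180°.
Leg 4: -99.74° → +130.94°, shortest Δλ = -129.32° (west) — crosses 180°.
Total crossings: 2.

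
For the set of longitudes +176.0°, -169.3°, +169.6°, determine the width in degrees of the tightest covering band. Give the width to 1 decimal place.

21.1°

Sort the longitudes: -169.3°, +169.6°, +176.0°.
Eastward gaps between consecutive values (wrapping around): 338.9°, 6.4°, 14.7°.
Largest gap = 338.9° ⇒ minimal covering band is its complement: 360° − 338.9° = 21.1°.
Band runs from +169.6° eastward to -169.3°, crossing the antimeridian.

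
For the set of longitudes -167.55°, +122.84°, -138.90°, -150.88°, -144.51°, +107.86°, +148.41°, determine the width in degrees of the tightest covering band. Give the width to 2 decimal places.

Sort the longitudes: -167.55°, -150.88°, -144.51°, -138.90°, +107.86°, +122.84°, +148.41°.
Eastward gaps between consecutive values (wrapping around): 16.67°, 6.37°, 5.61°, 246.76°, 14.98°, 25.57°, 44.04°.
Largest gap = 246.76° ⇒ minimal covering band is its complement: 360° − 246.76° = 113.24°.
Band runs from +107.86° eastward to -138.90°, crossing the antimeridian.

113.24°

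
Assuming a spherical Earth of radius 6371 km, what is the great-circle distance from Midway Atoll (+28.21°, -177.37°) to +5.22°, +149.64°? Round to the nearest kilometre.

4317 km

Δλ = 149.64 − -177.37 = 327.01°; wrapped into (−180°, 180°]: -32.99°.
Δφ = 5.22 − 28.21 = -22.99°.
a = sin²(Δφ/2) + cos φ₁ · cos φ₂ · sin²(Δλ/2) = 0.110460.
c = 2·atan2(√a, √(1−a)) = 0.67760 rad → d = 6371·c ≈ 4316.99 km.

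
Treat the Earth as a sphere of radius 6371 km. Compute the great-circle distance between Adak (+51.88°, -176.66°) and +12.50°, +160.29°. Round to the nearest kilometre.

4842 km

Δλ = 160.29 − -176.66 = 336.95°; wrapped into (−180°, 180°]: -23.05°.
Δφ = 12.50 − 51.88 = -39.38°.
a = sin²(Δφ/2) + cos φ₁ · cos φ₂ · sin²(Δλ/2) = 0.137580.
c = 2·atan2(√a, √(1−a)) = 0.76000 rad → d = 6371·c ≈ 4841.93 km.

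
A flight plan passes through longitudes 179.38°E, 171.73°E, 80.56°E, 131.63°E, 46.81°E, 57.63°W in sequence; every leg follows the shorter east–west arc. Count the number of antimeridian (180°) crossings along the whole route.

0

Leg 1: +179.38° → +171.73°, shortest Δλ = -7.65° (west) — does not cross 180°.
Leg 2: +171.73° → +80.56°, shortest Δλ = -91.17° (west) — does not cross 180°.
Leg 3: +80.56° → +131.63°, shortest Δλ = 51.07° (east) — does not cross 180°.
Leg 4: +131.63° → +46.81°, shortest Δλ = -84.82° (west) — does not cross 180°.
Leg 5: +46.81° → -57.63°, shortest Δλ = -104.44° (west) — does not cross 180°.
Total crossings: 0.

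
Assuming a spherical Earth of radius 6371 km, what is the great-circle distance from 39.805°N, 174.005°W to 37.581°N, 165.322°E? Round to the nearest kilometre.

Δλ = 165.322 − -174.005 = 339.327°; wrapped into (−180°, 180°]: -20.673°.
Δφ = 37.581 − 39.805 = -2.224°.
a = sin²(Δφ/2) + cos φ₁ · cos φ₂ · sin²(Δλ/2) = 0.019977.
c = 2·atan2(√a, √(1−a)) = 0.28363 rad → d = 6371·c ≈ 1807.02 km.

1807 km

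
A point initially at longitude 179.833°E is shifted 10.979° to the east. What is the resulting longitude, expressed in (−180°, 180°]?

169.188°W

Start at +179.833°; shift +10.979° → +190.812°.
+190.812° lies outside (−180°, 180°]; subtract 360° → -169.188°.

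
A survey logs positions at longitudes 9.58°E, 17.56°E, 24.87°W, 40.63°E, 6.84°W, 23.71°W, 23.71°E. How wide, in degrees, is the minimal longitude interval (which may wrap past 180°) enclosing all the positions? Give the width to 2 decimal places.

65.50°

Sort the longitudes: -24.87°, -23.71°, -6.84°, +9.58°, +17.56°, +23.71°, +40.63°.
Eastward gaps between consecutive values (wrapping around): 1.16°, 16.87°, 16.42°, 7.98°, 6.15°, 16.92°, 294.50°.
Largest gap = 294.50° ⇒ minimal covering band is its complement: 360° − 294.50° = 65.50°.
Band runs from -24.87° eastward to +40.63°.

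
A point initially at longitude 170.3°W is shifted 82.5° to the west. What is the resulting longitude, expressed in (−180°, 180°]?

107.2°E

Start at -170.3°; shift −82.5° → -252.8°.
-252.8° lies outside (−180°, 180°]; add 360° → +107.2°.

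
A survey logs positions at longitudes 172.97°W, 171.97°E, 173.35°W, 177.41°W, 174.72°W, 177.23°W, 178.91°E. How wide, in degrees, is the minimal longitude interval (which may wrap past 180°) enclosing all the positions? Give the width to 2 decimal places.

Sort the longitudes: -177.41°, -177.23°, -174.72°, -173.35°, -172.97°, +171.97°, +178.91°.
Eastward gaps between consecutive values (wrapping around): 0.18°, 2.51°, 1.37°, 0.38°, 344.94°, 6.94°, 3.68°.
Largest gap = 344.94° ⇒ minimal covering band is its complement: 360° − 344.94° = 15.06°.
Band runs from +171.97° eastward to -172.97°, crossing the antimeridian.

15.06°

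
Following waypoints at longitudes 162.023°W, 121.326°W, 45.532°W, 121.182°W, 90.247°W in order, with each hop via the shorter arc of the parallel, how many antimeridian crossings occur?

Leg 1: -162.023° → -121.326°, shortest Δλ = 40.697° (east) — does not cross 180°.
Leg 2: -121.326° → -45.532°, shortest Δλ = 75.794° (east) — does not cross 180°.
Leg 3: -45.532° → -121.182°, shortest Δλ = -75.65° (west) — does not cross 180°.
Leg 4: -121.182° → -90.247°, shortest Δλ = 30.935° (east) — does not cross 180°.
Total crossings: 0.

0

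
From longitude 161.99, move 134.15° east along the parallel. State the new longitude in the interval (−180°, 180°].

-63.86°

Start at +161.99°; shift +134.15° → +296.14°.
+296.14° lies outside (−180°, 180°]; subtract 360° → -63.86°.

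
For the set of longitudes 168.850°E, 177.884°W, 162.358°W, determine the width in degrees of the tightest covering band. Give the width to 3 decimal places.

28.792°

Sort the longitudes: -177.884°, -162.358°, +168.850°.
Eastward gaps between consecutive values (wrapping around): 15.526°, 331.208°, 13.266°.
Largest gap = 331.208° ⇒ minimal covering band is its complement: 360° − 331.208° = 28.792°.
Band runs from +168.850° eastward to -162.358°, crossing the antimeridian.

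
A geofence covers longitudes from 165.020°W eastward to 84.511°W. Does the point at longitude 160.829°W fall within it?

Band width going east from -165.020° to -84.511°: ((-84.511 − -165.020) mod 360) = 80.509°.
Offset of -160.829° east of the west edge: ((-160.829 − -165.020) mod 360) = 4.191°.
4.191° ≤ 80.509° ⇒ inside.

Yes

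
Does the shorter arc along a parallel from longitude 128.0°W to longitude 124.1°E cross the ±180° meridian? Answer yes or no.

Naïve |124.1 − -128.0| = 252.1° > 180°, so the shorter arc goes the other way round — across 180°.
Signed shortest Δλ = ((124.1 − -128.0 + 180) mod 360) − 180 = -107.9°.
Going west by 107.9° from -128.0° passes through 180° before reaching +124.1°.

Yes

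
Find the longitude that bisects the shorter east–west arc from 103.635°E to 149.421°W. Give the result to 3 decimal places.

Signed shortest Δλ from +103.635° to -149.421° is +106.944°.
Midpoint longitude = +103.635° + (+106.944°)/2 = +103.635° + 53.472° = +157.107°.
(The naïve average (+103.635 + -149.421)/2 = -22.893° is on the wrong side of the globe.)

157.107°E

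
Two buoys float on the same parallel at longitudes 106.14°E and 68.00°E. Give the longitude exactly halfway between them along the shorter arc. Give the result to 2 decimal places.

87.07°E

Signed shortest Δλ from +106.14° to +68.00° is -38.14°.
Midpoint longitude = +106.14° + (-38.14°)/2 = +106.14° − 19.07° = +87.07°.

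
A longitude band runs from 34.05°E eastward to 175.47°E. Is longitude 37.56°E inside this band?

Yes

Band width going east from +34.05° to +175.47°: ((175.47 − 34.05) mod 360) = 141.42°.
Offset of +37.56° east of the west edge: ((37.56 − 34.05) mod 360) = 3.51°.
3.51° ≤ 141.42° ⇒ inside.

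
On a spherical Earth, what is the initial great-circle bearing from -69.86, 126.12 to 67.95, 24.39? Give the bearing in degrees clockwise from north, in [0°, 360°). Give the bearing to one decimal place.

304.0°

Δλ = 24.39 − 126.12 = -101.73°.
θ = atan2( sin Δλ · cos φ₂ , cos φ₁ · sin φ₂ − sin φ₁ · cos φ₂ · cos Δλ )
  = atan2(-0.36758, 0.24748) = -56.049° → normalised to [0°, 360°): 303.951°.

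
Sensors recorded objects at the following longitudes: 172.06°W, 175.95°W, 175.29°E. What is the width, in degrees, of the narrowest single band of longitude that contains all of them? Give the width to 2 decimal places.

12.65°

Sort the longitudes: -175.95°, -172.06°, +175.29°.
Eastward gaps between consecutive values (wrapping around): 3.89°, 347.35°, 8.76°.
Largest gap = 347.35° ⇒ minimal covering band is its complement: 360° − 347.35° = 12.65°.
Band runs from +175.29° eastward to -172.06°, crossing the antimeridian.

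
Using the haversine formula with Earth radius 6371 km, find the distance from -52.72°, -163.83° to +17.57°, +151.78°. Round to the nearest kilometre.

Δλ = 151.78 − -163.83 = 315.61°; wrapped into (−180°, 180°]: -44.39°.
Δφ = 17.57 − -52.72 = 70.29°.
a = sin²(Δφ/2) + cos φ₁ · cos φ₂ · sin²(Δλ/2) = 0.413774.
c = 2·atan2(√a, √(1−a)) = 1.39748 rad → d = 6371·c ≈ 8903.34 km.

8903 km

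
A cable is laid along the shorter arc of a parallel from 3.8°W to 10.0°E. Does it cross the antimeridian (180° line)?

No

Signed shortest Δλ = ((10.0 − -3.8 + 180) mod 360) − 180 = 13.8°.
Going east by 13.8° from -3.8° reaches +10.0° without touching 180°.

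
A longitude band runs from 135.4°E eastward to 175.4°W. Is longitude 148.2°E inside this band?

Yes

Band width going east from +135.4° to -175.4°: ((-175.4 − 135.4) mod 360) = 49.2°.
Offset of +148.2° east of the west edge: ((148.2 − 135.4) mod 360) = 12.8°.
12.8° ≤ 49.2° ⇒ inside.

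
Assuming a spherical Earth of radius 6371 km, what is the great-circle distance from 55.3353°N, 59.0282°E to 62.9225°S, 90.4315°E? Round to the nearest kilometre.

Δλ = 90.4315 − 59.0282 = 31.4033°.
Δφ = -62.9225 − 55.3353 = -118.2578°.
a = sin²(Δφ/2) + cos φ₁ · cos φ₂ · sin²(Δλ/2) = 0.755682.
c = 2·atan2(√a, √(1−a)) = 2.10757 rad → d = 6371·c ≈ 13427.31 km.

13427 km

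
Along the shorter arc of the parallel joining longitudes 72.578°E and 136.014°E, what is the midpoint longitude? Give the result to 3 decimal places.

Signed shortest Δλ from +72.578° to +136.014° is +63.436°.
Midpoint longitude = +72.578° + (+63.436°)/2 = +72.578° + 31.718° = +104.296°.

104.296°E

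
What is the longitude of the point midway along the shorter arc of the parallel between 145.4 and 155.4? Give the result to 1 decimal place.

+150.4°

Signed shortest Δλ from +145.4° to +155.4° is +10.0°.
Midpoint longitude = +145.4° + (+10.0°)/2 = +145.4° + 5.0° = +150.4°.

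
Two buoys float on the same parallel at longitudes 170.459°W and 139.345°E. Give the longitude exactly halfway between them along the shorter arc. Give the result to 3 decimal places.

164.443°E

Signed shortest Δλ from -170.459° to +139.345° is -50.196°.
Midpoint longitude = -170.459° + (-50.196°)/2 = -170.459° − 25.098° = -195.557°.
Normalise into (−180°, 180°]: +164.443°.
(The naïve average (-170.459 + +139.345)/2 = -15.557° is on the wrong side of the globe.)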